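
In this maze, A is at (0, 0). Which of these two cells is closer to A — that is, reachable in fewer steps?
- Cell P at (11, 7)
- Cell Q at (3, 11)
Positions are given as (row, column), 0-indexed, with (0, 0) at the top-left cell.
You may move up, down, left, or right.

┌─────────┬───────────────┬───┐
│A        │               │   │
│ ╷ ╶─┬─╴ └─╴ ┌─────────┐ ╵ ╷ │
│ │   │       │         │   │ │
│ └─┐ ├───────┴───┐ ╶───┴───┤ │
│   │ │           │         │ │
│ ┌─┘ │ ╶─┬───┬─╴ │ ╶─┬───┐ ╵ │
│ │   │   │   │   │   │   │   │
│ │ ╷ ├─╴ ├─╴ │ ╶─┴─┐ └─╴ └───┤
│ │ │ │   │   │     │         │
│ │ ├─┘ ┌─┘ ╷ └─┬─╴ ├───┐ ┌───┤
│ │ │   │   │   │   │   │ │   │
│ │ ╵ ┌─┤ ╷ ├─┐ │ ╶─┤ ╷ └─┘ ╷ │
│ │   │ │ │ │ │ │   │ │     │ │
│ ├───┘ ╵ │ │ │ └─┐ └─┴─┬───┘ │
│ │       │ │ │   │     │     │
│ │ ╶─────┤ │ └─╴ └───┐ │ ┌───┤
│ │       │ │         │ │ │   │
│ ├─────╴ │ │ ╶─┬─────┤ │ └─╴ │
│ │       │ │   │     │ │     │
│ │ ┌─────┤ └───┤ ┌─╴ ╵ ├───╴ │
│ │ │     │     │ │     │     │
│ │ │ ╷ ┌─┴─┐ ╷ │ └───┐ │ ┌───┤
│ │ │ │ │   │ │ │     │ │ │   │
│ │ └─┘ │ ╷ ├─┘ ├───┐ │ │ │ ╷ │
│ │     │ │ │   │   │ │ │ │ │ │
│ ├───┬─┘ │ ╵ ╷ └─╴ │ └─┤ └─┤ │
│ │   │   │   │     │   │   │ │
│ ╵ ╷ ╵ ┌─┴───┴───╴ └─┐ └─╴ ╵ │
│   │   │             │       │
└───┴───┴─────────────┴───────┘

Shortest path A → P at (11, 7): 30 steps
Shortest path A → Q at (3, 11): 34 steps

P is closer (30 steps vs 34 steps).

Path to P:

┌─────────┬───────────────┬───┐
│A        │               │   │
│ ╷ ╶─┬─╴ └─╴ ┌─────────┐ ╵ ╷ │
│↓│   │       │         │   │ │
│ └─┐ ├───────┴───┐ ╶───┴───┤ │
│↓  │ │           │         │ │
│ ┌─┘ │ ╶─┬───┬─╴ │ ╶─┬───┐ ╵ │
│↓│   │   │   │   │   │   │   │
│ │ ╷ ├─╴ ├─╴ │ ╶─┴─┐ └─╴ └───┤
│↓│ │ │   │   │     │         │
│ │ ├─┘ ┌─┘ ╷ └─┬─╴ ├───┐ ┌───┤
│↓│ │   │   │   │   │   │ │   │
│ │ ╵ ┌─┤ ╷ ├─┐ │ ╶─┤ ╷ └─┘ ╷ │
│↓│   │ │ │ │ │ │   │ │     │ │
│ ├───┘ ╵ │ │ │ └─┐ └─┴─┬───┘ │
│↓│       │ │ │   │     │     │
│ │ ╶─────┤ │ └─╴ └───┐ │ ┌───┤
│↓│       │ │         │ │ │   │
│ ├─────╴ │ │ ╶─┬─────┤ │ └─╴ │
│↓│       │ │   │     │ │     │
│ │ ┌─────┤ └───┤ ┌─╴ ╵ ├───╴ │
│↓│ │     │     │ │     │     │
│ │ │ ╷ ┌─┴─┐ ╷ │ └───┐ │ ┌───┤
│↓│ │ │ │↱ ↓│ │P│     │ │ │   │
│ │ └─┘ │ ╷ ├─┘ ├───┐ │ │ │ ╷ │
│↓│     │↑│↓│↱ ↑│   │ │ │ │ │ │
│ ├───┬─┘ │ ╵ ╷ └─╴ │ └─┤ └─┤ │
│↓│↱ ↓│↱ ↑│↳ ↑│     │   │   │ │
│ ╵ ╷ ╵ ┌─┴───┴───╴ └─┐ └─╴ ╵ │
│↳ ↑│↳ ↑│             │       │
└───┴───┴─────────────┴───────┘

Path to Q:

┌─────────┬───────────────┬───┐
│A → → → ↓│  ↱ → → → → → ↓│↱ ↓│
│ ╷ ╶─┬─╴ └─╴ ┌─────────┐ ╵ ╷ │
│ │   │  ↳ → ↑│         │↳ ↑│↓│
│ └─┐ ├───────┴───┐ ╶───┴───┤ │
│   │ │           │↓ ← ← ← ↰│↓│
│ ┌─┘ │ ╶─┬───┬─╴ │ ╶─┬───┐ ╵ │
│ │   │   │   │   │↳ ↓│Q ↰│↑ ↲│
│ │ ╷ ├─╴ ├─╴ │ ╶─┴─┐ └─╴ └───┤
│ │ │ │   │   │     │↳ → ↑    │
│ │ ├─┘ ┌─┘ ╷ └─┬─╴ ├───┐ ┌───┤
│ │ │   │   │   │   │   │ │   │
│ │ ╵ ┌─┤ ╷ ├─┐ │ ╶─┤ ╷ └─┘ ╷ │
│ │   │ │ │ │ │ │   │ │     │ │
│ ├───┘ ╵ │ │ │ └─┐ └─┴─┬───┘ │
│ │       │ │ │   │     │     │
│ │ ╶─────┤ │ └─╴ └───┐ │ ┌───┤
│ │       │ │         │ │ │   │
│ ├─────╴ │ │ ╶─┬─────┤ │ └─╴ │
│ │       │ │   │     │ │     │
│ │ ┌─────┤ └───┤ ┌─╴ ╵ ├───╴ │
│ │ │     │     │ │     │     │
│ │ │ ╷ ┌─┴─┐ ╷ │ └───┐ │ ┌───┤
│ │ │ │ │   │ │ │     │ │ │   │
│ │ └─┘ │ ╷ ├─┘ ├───┐ │ │ │ ╷ │
│ │     │ │ │   │   │ │ │ │ │ │
│ ├───┬─┘ │ ╵ ╷ └─╴ │ └─┤ └─┤ │
│ │   │   │   │     │   │   │ │
│ ╵ ╷ ╵ ┌─┴───┴───╴ └─┐ └─╴ ╵ │
│   │   │             │       │
└───┴───┴─────────────┴───────┘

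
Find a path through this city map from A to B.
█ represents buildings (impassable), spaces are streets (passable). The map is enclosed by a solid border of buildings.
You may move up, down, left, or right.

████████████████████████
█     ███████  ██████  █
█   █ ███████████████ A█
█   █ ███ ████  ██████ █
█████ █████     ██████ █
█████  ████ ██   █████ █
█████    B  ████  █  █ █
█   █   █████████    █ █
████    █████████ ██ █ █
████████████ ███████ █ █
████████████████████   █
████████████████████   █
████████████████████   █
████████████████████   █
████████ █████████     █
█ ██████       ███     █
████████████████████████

Finding the shortest path from A to B:
Movement: cardinal only
Path length: 29 steps
Directions: down → down → down → down → down → down → down → down → left → left → up → up → up → left → left → left → up → left → up → left → up → left → left → left → left → down → down → left → left

Solution:

████████████████████████
█     ███████  ██████  █
█   █ ███████████████ A█
█   █ ███ ████  ██████↓█
█████ █████↓←←←↰██████↓█
█████  ████↓██ ↑↰█████↓█
█████    B←↲████↑↰█  █↓█
█   █   █████████↑←←↰█↓█
████    █████████ ██↑█↓█
████████████ ███████↑█↓█
████████████████████↑←↲█
████████████████████   █
████████████████████   █
████████████████████   █
████████ █████████     █
█ ██████       ███     █
████████████████████████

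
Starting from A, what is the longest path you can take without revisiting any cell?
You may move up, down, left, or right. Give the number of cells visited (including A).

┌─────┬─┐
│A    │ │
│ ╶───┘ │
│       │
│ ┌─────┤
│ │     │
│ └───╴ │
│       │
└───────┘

Finding longest simple path using DFS:
Start: (0, 0)
Longest path visits 10 cells
Path: A → down → down → down → right → right → right → up → left → left

Solution:

┌─────┬─┐
│A    │ │
│ ╶───┘ │
│↓      │
│ ┌─────┤
│↓│B ← ↰│
│ └───╴ │
│↳ → → ↑│
└───────┘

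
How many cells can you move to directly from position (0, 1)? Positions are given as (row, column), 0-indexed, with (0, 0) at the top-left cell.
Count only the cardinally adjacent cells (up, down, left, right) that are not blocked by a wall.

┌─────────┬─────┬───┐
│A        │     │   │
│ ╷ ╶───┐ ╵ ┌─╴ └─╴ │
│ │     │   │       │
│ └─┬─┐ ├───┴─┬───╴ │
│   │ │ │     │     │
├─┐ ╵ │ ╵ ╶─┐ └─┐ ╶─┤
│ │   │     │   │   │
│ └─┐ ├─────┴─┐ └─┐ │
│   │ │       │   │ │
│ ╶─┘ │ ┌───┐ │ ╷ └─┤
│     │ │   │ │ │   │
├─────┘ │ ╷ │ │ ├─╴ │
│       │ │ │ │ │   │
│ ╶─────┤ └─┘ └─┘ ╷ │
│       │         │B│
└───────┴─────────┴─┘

Checking passable neighbors of (0, 1):
Neighbors: (1, 1), (0, 0), (0, 2)
Count: 3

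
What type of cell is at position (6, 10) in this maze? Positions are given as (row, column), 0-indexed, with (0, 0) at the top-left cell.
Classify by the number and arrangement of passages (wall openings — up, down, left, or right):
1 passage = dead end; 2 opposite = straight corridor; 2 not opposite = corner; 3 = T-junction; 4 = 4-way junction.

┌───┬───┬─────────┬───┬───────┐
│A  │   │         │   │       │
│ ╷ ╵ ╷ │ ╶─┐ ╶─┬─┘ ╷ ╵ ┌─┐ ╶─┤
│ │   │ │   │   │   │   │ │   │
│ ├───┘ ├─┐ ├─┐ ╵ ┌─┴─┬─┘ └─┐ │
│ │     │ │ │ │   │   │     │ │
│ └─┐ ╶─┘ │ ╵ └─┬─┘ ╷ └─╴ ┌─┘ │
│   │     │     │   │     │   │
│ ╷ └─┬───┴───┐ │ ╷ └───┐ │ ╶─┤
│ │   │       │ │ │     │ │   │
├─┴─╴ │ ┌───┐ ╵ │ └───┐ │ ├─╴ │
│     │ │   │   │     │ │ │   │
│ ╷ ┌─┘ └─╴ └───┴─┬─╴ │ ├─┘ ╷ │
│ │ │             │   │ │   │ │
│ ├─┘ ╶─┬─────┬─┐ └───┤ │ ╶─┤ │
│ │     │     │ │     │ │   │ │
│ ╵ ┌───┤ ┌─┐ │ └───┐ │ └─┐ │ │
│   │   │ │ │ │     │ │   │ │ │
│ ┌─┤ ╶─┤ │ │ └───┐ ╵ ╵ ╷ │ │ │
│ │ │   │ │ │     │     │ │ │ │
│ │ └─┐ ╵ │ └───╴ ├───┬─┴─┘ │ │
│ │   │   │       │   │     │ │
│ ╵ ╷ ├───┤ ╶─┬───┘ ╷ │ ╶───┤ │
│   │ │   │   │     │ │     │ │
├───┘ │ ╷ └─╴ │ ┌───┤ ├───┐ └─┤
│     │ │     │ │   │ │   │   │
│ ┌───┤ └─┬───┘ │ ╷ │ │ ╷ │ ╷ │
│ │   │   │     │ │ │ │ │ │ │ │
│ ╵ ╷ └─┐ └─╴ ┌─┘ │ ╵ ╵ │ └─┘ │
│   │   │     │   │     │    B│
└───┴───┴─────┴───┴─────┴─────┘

Checking cell at (6, 10):
Number of passages: 2
Cell type: corner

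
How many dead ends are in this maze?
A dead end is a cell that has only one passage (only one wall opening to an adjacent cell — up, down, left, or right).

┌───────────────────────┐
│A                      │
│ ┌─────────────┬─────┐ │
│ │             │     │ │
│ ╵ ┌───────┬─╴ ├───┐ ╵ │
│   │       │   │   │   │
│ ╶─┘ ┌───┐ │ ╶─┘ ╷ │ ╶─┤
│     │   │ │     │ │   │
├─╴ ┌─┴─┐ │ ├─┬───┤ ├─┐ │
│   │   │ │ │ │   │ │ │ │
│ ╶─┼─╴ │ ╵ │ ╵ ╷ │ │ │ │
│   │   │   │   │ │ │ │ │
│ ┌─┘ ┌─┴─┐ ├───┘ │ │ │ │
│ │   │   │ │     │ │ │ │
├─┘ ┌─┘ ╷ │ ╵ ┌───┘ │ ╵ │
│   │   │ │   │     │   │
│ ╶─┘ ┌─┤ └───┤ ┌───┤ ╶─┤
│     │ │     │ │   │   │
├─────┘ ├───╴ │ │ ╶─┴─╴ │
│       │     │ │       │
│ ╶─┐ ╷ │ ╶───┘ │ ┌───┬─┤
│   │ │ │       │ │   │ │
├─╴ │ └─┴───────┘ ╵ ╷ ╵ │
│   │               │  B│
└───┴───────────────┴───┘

Checking each cell for number of passages:

Dead ends found at positions:
  (1, 8)
  (3, 3)
  (4, 2)
  (4, 6)
  (4, 10)
  (5, 1)
  (6, 0)
  (8, 3)
  (8, 9)
  (10, 3)
  (10, 11)
  (11, 0)
Total dead ends: 12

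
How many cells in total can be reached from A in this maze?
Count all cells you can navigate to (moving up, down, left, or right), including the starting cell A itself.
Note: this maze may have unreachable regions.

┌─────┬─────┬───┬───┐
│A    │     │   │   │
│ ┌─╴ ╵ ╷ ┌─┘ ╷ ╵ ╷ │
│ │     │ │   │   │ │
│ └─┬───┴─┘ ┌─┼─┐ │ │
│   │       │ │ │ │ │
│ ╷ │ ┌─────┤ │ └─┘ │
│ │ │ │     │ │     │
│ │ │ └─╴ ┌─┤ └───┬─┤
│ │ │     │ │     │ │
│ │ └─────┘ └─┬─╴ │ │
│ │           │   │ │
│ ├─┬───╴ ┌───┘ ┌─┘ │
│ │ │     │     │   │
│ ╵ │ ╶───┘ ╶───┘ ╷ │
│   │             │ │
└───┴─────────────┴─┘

Using BFS/flood-fill to find all reachable cells from A:
Maze size: 8 × 10 = 80 total cells
26 cell(s) are walled off and cannot be reached from A.
Reachable cells: 54

Reachable region (· marks reachable cells):

┌─────┬─────┬───┬───┐
│A · ·│· · ·│   │   │
│ ┌─╴ ╵ ╷ ┌─┘ ╷ ╵ ╷ │
│·│· · ·│·│   │   │ │
│ └─┬───┴─┘ ┌─┼─┐ │ │
│· ·│       │·│ │ │ │
│ ╷ │ ┌─────┤ │ └─┘ │
│·│·│ │     │·│     │
│ │ │ └─╴ ┌─┤ └───┬─┤
│·│·│     │·│· · ·│·│
│ │ └─────┘ └─┬─╴ │ │
│·│· · · · · ·│· ·│·│
│ ├─┬───╴ ┌───┘ ┌─┘ │
│·│·│· · ·│· · ·│· ·│
│ ╵ │ ╶───┘ ╶───┘ ╷ │
│· ·│· · · · · · ·│·│
└───┴─────────────┴─┘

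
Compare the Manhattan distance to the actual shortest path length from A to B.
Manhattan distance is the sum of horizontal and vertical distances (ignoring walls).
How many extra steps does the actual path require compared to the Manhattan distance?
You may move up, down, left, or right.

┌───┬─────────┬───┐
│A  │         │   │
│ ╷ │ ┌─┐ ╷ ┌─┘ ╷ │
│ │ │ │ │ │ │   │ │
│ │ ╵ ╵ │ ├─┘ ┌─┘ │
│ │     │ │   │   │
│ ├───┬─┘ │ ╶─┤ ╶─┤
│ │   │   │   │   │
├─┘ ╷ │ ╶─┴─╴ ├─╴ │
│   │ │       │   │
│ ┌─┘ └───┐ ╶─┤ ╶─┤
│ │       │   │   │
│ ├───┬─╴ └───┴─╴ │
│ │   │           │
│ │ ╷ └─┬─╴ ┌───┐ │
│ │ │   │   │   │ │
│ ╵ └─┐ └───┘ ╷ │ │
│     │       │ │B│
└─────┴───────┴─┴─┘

Manhattan distance: |8 - 0| + |8 - 0| = 16
Actual path length: 36
Extra steps: 36 - 16 = 20

Solution:

┌───┬─────────┬───┐
│A ↓│↱ → ↓    │↱ ↓│
│ ╷ │ ┌─┐ ╷ ┌─┘ ╷ │
│ │↓│↑│ │↓│ │↱ ↑│↓│
│ │ ╵ ╵ │ ├─┘ ┌─┘ │
│ │↳ ↑  │↓│↱ ↑│↓ ↲│
│ ├───┬─┘ │ ╶─┤ ╶─┤
│ │   │↓ ↲│↑ ↰│↳ ↓│
├─┘ ╷ │ ╶─┴─╴ ├─╴ │
│   │ │↳ → → ↑│↓ ↲│
│ ┌─┘ └───┐ ╶─┤ ╶─┤
│ │       │   │↳ ↓│
│ ├───┬─╴ └───┴─╴ │
│ │   │          ↓│
│ │ ╷ └─┬─╴ ┌───┐ │
│ │ │   │   │   │↓│
│ ╵ └─┐ └───┘ ╷ │ │
│     │       │ │B│
└─────┴───────┴─┴─┘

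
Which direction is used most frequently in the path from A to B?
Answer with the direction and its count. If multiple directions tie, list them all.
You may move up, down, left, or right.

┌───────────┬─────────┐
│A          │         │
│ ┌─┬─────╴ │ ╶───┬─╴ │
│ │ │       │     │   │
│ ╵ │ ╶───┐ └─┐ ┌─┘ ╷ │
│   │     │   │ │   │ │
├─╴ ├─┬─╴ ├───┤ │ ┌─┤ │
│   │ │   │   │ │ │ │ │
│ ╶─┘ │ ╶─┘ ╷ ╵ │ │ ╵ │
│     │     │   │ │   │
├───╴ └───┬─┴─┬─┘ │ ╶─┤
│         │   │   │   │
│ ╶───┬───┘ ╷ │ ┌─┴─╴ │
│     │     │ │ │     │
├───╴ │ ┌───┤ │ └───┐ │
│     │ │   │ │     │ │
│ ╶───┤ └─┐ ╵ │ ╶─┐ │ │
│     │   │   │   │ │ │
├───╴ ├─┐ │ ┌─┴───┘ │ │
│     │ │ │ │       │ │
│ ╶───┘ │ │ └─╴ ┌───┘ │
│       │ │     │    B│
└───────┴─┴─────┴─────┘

Directions: right, right, right, right, right, down, left, left, left, down, right, right, down, left, down, right, right, up, right, down, right, up, up, up, left, up, right, right, right, right, down, down, down, down, left, down, right, down, down, down, down, down
Counts: {'right': 16, 'down': 15, 'left': 6, 'up': 5}
Most common: right (16 times)

Solution:

┌───────────┬─────────┐
│A → → → → ↓│↱ → → → ↓│
│ ┌─┬─────╴ │ ╶───┬─╴ │
│ │ │↓ ← ← ↲│↑ ↰  │  ↓│
│ ╵ │ ╶───┐ └─┐ ┌─┘ ╷ │
│   │↳ → ↓│   │↑│   │↓│
├─╴ ├─┬─╴ ├───┤ │ ┌─┤ │
│   │ │↓ ↲│↱ ↓│↑│ │ │↓│
│ ╶─┘ │ ╶─┘ ╷ ╵ │ │ ╵ │
│     │↳ → ↑│↳ ↑│ │↓ ↲│
├───╴ └───┬─┴─┬─┘ │ ╶─┤
│         │   │   │↳ ↓│
│ ╶───┬───┘ ╷ │ ┌─┴─╴ │
│     │     │ │ │    ↓│
├───╴ │ ┌───┤ │ └───┐ │
│     │ │   │ │     │↓│
│ ╶───┤ └─┐ ╵ │ ╶─┐ │ │
│     │   │   │   │ │↓│
├───╴ ├─┐ │ ┌─┴───┘ │ │
│     │ │ │ │       │↓│
│ ╶───┘ │ │ └─╴ ┌───┘ │
│       │ │     │    B│
└───────┴─┴─────┴─────┘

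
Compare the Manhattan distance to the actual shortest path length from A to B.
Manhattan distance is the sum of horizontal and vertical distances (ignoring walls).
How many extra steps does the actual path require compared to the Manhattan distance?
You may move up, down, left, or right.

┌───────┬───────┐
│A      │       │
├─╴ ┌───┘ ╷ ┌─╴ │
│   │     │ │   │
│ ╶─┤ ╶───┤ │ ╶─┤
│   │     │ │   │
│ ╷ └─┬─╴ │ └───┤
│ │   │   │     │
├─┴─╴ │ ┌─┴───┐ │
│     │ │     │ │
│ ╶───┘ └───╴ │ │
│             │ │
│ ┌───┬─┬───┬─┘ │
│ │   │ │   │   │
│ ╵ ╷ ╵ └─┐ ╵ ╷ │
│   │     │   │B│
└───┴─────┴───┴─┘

Manhattan distance: |7 - 0| + |7 - 0| = 14
Actual path length: 34
Extra steps: 34 - 14 = 20

Solution:

┌───────┬───────┐
│A ↓    │↱ ↓    │
├─╴ ┌───┘ ╷ ┌─╴ │
│↓ ↲│↱ → ↑│↓│   │
│ ╶─┤ ╶───┤ │ ╶─┤
│↳ ↓│↑ ← ↰│↓│   │
│ ╷ └─┬─╴ │ └───┤
│ │↳ ↓│↱ ↑│↳ → ↓│
├─┴─╴ │ ┌─┴───┐ │
│↓ ← ↲│↑│     │↓│
│ ╶───┘ └───╴ │ │
│↳ → → ↑      │↓│
│ ┌───┬─┬───┬─┘ │
│ │   │ │   │  ↓│
│ ╵ ╷ ╵ └─┐ ╵ ╷ │
│   │     │   │B│
└───┴─────┴───┴─┘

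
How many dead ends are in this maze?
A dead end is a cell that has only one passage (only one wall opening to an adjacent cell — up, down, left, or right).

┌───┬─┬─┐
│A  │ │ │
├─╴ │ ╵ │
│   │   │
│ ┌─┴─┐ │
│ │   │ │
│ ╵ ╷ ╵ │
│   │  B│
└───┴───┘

Checking each cell for number of passages:

Dead ends found at positions:
  (0, 0)
  (0, 2)
  (0, 3)
Total dead ends: 3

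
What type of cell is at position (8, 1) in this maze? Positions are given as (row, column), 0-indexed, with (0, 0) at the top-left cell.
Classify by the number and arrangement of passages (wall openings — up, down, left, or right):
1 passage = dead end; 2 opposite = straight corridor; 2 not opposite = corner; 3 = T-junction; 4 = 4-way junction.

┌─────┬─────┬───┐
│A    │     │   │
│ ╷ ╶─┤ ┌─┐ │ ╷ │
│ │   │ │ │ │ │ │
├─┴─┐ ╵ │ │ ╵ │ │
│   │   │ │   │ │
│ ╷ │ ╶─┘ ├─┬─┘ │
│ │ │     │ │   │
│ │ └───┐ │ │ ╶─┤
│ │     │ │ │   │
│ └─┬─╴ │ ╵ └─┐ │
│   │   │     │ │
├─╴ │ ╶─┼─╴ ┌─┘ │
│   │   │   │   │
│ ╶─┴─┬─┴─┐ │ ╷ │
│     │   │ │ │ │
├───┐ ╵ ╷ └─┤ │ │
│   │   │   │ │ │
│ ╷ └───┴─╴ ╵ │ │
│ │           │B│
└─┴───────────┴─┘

Checking cell at (8, 1):
Number of passages: 2
Cell type: corner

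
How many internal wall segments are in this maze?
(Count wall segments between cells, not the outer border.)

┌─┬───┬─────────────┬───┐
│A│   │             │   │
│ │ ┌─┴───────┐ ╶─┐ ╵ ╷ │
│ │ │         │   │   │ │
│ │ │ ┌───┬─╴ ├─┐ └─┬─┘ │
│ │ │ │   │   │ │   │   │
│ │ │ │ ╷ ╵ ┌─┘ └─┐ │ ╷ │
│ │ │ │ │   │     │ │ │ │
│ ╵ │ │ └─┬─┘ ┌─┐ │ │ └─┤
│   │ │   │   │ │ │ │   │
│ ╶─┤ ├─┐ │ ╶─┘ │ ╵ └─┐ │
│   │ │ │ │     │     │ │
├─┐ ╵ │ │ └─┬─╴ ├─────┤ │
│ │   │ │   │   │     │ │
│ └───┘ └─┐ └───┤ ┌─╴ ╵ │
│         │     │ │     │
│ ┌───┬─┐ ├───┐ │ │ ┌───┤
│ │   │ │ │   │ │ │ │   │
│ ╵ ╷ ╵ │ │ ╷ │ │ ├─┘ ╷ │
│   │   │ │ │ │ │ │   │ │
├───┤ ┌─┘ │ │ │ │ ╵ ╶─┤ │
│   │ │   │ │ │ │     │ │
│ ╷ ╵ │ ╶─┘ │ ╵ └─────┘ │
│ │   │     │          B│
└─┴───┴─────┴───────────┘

Counting internal wall segments:
Total internal walls: 121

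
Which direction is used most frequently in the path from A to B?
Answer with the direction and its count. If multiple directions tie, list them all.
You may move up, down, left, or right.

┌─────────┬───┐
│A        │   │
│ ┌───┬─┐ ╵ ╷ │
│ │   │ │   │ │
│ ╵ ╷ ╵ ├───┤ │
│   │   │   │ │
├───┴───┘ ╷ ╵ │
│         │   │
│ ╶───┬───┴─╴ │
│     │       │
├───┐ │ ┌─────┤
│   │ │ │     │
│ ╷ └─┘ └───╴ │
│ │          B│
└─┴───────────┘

Directions: right, right, right, right, down, right, up, right, down, down, down, down, left, left, left, down, down, right, right, right
Counts: {'right': 9, 'down': 7, 'up': 1, 'left': 3}
Most common: right (9 times)

Solution:

┌─────────┬───┐
│A → → → ↓│↱ ↓│
│ ┌───┬─┐ ╵ ╷ │
│ │   │ │↳ ↑│↓│
│ ╵ ╷ ╵ ├───┤ │
│   │   │   │↓│
├───┴───┘ ╷ ╵ │
│         │  ↓│
│ ╶───┬───┴─╴ │
│     │↓ ← ← ↲│
├───┐ │ ┌─────┤
│   │ │↓│     │
│ ╷ └─┘ └───╴ │
│ │    ↳ → → B│
└─┴───────────┘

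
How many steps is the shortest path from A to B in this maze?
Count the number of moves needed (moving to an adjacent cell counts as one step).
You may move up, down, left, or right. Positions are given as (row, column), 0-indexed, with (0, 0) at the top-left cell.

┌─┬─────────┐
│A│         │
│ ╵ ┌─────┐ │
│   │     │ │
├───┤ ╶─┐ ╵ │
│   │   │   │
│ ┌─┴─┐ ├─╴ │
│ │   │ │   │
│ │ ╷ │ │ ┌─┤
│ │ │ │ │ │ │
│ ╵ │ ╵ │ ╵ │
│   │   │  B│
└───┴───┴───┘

Using BFS to find shortest path:
Start: (0, 0), End: (5, 5)
Path found:
(0,0) → (1,0) → (1,1) → (0,1) → (0,2) → (0,3) → (0,4) → (0,5) → (1,5) → (2,5) → (3,5) → (3,4) → (4,4) → (5,4) → (5,5)
Number of steps: 14

Solution:

┌─┬─────────┐
│A│↱ → → → ↓│
│ ╵ ┌─────┐ │
│↳ ↑│     │↓│
├───┤ ╶─┐ ╵ │
│   │   │  ↓│
│ ┌─┴─┐ ├─╴ │
│ │   │ │↓ ↲│
│ │ ╷ │ │ ┌─┤
│ │ │ │ │↓│ │
│ ╵ │ ╵ │ ╵ │
│   │   │↳ B│
└───┴───┴───┘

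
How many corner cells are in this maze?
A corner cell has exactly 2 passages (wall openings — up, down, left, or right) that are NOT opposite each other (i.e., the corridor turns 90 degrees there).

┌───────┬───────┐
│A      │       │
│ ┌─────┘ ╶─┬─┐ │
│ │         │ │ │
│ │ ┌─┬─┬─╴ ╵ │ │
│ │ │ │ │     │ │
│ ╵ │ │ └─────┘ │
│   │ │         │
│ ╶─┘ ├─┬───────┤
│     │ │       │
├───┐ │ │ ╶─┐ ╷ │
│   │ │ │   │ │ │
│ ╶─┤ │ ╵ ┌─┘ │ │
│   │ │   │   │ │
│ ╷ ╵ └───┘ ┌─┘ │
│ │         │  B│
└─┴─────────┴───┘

Counting corner cells (2 non-opposite passages):
Total corners: 21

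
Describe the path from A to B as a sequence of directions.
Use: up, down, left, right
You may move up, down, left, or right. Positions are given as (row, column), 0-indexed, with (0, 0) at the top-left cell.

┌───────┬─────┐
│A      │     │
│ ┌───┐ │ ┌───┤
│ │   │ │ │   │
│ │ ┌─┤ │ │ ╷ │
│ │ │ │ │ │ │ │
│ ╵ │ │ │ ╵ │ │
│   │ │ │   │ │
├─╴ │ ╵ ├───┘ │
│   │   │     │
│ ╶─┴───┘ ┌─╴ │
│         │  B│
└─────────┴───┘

Finding the path and converting it to directions:
Path through cells: (0,0) → (1,0) → (2,0) → (3,0) → (3,1) → (4,1) → (4,0) → (5,0) → (5,1) → (5,2) → (5,3) → (5,4) → (4,4) → (4,5) → (4,6) → (5,6)
Directions: down, down, down, right, down, left, down, right, right, right, right, up, right, right, down

Solution:

┌───────┬─────┐
│A      │     │
│ ┌───┐ │ ┌───┤
│↓│   │ │ │   │
│ │ ┌─┤ │ │ ╷ │
│↓│ │ │ │ │ │ │
│ ╵ │ │ │ ╵ │ │
│↳ ↓│ │ │   │ │
├─╴ │ ╵ ├───┘ │
│↓ ↲│   │↱ → ↓│
│ ╶─┴───┘ ┌─╴ │
│↳ → → → ↑│  B│
└─────────┴───┘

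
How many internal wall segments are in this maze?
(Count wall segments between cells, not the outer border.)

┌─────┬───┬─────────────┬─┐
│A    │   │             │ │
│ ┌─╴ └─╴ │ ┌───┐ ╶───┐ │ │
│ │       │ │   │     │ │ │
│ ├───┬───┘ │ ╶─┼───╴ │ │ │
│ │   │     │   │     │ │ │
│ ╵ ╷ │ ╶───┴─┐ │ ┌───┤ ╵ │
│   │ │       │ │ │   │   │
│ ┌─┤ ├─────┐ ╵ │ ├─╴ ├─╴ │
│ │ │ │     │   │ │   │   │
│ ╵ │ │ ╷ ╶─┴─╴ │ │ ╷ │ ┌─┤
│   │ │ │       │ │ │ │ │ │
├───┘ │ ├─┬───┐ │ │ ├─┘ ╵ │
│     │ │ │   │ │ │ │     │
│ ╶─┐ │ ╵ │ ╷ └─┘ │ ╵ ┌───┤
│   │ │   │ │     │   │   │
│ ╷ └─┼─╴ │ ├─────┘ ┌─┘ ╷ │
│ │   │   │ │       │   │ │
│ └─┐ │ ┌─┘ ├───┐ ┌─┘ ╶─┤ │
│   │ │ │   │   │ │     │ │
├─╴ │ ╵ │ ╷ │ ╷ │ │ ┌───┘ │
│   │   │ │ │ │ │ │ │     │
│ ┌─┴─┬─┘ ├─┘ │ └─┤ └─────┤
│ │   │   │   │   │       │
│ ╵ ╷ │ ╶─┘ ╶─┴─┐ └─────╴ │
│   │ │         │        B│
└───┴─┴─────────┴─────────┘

Counting internal wall segments:
Total internal walls: 144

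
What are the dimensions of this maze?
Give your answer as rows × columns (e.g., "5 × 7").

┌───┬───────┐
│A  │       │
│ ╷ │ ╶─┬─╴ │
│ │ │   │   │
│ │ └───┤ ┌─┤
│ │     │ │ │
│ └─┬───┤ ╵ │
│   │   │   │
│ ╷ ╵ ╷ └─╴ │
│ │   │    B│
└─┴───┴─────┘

Counting the maze dimensions:
Rows (vertical): 5
Columns (horizontal): 6
Dimensions: 5 × 6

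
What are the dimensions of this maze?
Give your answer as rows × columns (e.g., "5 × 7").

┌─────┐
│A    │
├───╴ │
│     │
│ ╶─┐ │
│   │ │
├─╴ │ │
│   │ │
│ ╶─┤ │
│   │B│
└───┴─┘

Counting the maze dimensions:
Rows (vertical): 5
Columns (horizontal): 3
Dimensions: 5 × 3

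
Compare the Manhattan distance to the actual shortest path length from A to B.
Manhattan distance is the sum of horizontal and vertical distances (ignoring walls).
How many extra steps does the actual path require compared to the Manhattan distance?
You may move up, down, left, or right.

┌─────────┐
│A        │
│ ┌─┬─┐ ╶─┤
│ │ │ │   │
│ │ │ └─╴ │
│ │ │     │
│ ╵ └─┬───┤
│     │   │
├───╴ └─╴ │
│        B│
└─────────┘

Manhattan distance: |4 - 0| + |4 - 0| = 8
Actual path length: 8
Extra steps: 8 - 8 = 0

Solution:

┌─────────┐
│A        │
│ ┌─┬─┐ ╶─┤
│↓│ │ │   │
│ │ │ └─╴ │
│↓│ │     │
│ ╵ └─┬───┤
│↳ → ↓│   │
├───╴ └─╴ │
│    ↳ → B│
└─────────┘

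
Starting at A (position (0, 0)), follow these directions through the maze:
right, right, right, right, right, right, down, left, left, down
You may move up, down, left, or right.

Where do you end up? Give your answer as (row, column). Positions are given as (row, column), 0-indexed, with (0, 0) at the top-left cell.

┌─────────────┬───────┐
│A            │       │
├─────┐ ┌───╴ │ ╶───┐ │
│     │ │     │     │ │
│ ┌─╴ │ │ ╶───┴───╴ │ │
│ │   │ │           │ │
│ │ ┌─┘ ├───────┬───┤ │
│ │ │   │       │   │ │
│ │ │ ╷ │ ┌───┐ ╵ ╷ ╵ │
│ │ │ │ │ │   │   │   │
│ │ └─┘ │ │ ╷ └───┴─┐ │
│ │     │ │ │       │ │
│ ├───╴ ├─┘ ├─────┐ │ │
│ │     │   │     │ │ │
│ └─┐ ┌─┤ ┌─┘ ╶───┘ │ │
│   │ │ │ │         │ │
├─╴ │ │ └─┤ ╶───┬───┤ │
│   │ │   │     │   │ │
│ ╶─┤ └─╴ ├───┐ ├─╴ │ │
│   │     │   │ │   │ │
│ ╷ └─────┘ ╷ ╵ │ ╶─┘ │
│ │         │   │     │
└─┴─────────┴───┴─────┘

Following directions step by step:
Start: (0, 0)
  right: (0, 0) → (0, 1)
  right: (0, 1) → (0, 2)
  right: (0, 2) → (0, 3)
  right: (0, 3) → (0, 4)
  right: (0, 4) → (0, 5)
  right: (0, 5) → (0, 6)
  down: (0, 6) → (1, 6)
  left: (1, 6) → (1, 5)
  left: (1, 5) → (1, 4)
  down: (1, 4) → (2, 4)
Final position: (2, 4)

Path taken:

┌─────────────┬───────┐
│A → → → → → ↓│       │
├─────┐ ┌───╴ │ ╶───┐ │
│     │ │↓ ← ↲│     │ │
│ ┌─╴ │ │ ╶───┴───╴ │ │
│ │   │ │B          │ │
│ │ ┌─┘ ├───────┬───┤ │
│ │ │   │       │   │ │
│ │ │ ╷ │ ┌───┐ ╵ ╷ ╵ │
│ │ │ │ │ │   │   │   │
│ │ └─┘ │ │ ╷ └───┴─┐ │
│ │     │ │ │       │ │
│ ├───╴ ├─┘ ├─────┐ │ │
│ │     │   │     │ │ │
│ └─┐ ┌─┤ ┌─┘ ╶───┘ │ │
│   │ │ │ │         │ │
├─╴ │ │ └─┤ ╶───┬───┤ │
│   │ │   │     │   │ │
│ ╶─┤ └─╴ ├───┐ ├─╴ │ │
│   │     │   │ │   │ │
│ ╷ └─────┘ ╷ ╵ │ ╶─┘ │
│ │         │   │     │
└─┴─────────┴───┴─────┘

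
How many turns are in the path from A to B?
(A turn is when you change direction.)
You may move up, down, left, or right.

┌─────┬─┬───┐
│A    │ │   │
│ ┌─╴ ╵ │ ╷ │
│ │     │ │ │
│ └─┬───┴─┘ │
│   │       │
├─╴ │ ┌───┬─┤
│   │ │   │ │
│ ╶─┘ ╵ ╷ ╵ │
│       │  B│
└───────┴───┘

Directions: down, down, right, down, left, down, right, right, right, up, right, down, right
Number of turns: 9

Solution:

┌─────┬─┬───┐
│A    │ │   │
│ ┌─╴ ╵ │ ╷ │
│↓│     │ │ │
│ └─┬───┴─┘ │
│↳ ↓│       │
├─╴ │ ┌───┬─┤
│↓ ↲│ │↱ ↓│ │
│ ╶─┘ ╵ ╷ ╵ │
│↳ → → ↑│↳ B│
└───────┴───┘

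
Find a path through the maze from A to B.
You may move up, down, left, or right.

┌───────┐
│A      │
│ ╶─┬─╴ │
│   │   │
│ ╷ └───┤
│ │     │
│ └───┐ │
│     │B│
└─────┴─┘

Finding the shortest path through the maze:
Path length: 6 steps
Directions: down → right → down → right → right → down

Solution:

┌───────┐
│A      │
│ ╶─┬─╴ │
│↳ ↓│   │
│ ╷ └───┤
│ │↳ → ↓│
│ └───┐ │
│     │B│
└─────┴─┘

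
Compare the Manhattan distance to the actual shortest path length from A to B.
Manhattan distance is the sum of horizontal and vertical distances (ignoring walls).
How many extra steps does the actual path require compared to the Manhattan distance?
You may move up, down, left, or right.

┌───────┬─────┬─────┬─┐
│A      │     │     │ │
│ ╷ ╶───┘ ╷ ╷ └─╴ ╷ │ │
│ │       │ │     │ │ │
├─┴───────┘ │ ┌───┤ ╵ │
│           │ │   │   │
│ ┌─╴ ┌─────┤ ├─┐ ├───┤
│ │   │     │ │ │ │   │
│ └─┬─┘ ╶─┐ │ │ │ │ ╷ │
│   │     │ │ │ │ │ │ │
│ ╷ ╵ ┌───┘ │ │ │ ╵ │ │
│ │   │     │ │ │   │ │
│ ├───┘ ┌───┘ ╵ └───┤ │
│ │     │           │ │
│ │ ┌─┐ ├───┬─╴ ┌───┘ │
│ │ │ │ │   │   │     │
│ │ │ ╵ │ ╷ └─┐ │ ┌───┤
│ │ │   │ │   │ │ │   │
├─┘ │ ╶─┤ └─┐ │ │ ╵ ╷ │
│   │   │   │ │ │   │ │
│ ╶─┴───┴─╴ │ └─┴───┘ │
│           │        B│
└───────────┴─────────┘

Manhattan distance: |10 - 0| + |10 - 0| = 20
Actual path length: 54
Extra steps: 54 - 20 = 34

Solution:

┌───────┬─────┬─────┬─┐
│A ↓    │↱ ↓  │     │ │
│ ╷ ╶───┘ ╷ ╷ └─╴ ╷ │ │
│ │↳ → → ↑│↓│     │ │ │
├─┴───────┘ │ ┌───┤ ╵ │
│↓ ← ← ← ← ↲│ │   │   │
│ ┌─╴ ┌─────┤ ├─┐ ├───┤
│↓│   │↱ → ↓│ │ │ │   │
│ └─┬─┘ ╶─┐ │ │ │ │ ╷ │
│↳ ↓│↱ ↑  │↓│ │ │ │ │ │
│ ╷ ╵ ┌───┘ │ │ │ ╵ │ │
│ │↳ ↑│↓ ← ↲│ │ │   │ │
│ ├───┘ ┌───┘ ╵ └───┤ │
│ │↓ ← ↲│           │ │
│ │ ┌─┐ ├───┬─╴ ┌───┘ │
│ │↓│ │ │↱ ↓│   │     │
│ │ │ ╵ │ ╷ └─┐ │ ┌───┤
│ │↓│   │↑│↳ ↓│ │ │   │
├─┘ │ ╶─┤ └─┐ │ │ ╵ ╷ │
│↓ ↲│   │↑ ↰│↓│ │   │ │
│ ╶─┴───┴─╴ │ └─┴───┘ │
│↳ → → → → ↑│↳ → → → B│
└───────────┴─────────┘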